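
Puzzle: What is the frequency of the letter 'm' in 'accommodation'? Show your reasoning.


Letter 'm' in 'accommodation': found at position(s) 5, 6 = 2 occurrence(s).

2


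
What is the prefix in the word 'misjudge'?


The word 'misjudge' = 'mis' (prefix) + 'judge' (root). The prefix is 'mis'.

mis


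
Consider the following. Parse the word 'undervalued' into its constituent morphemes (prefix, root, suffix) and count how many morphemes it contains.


Step 1: Identify prefix: 'under' (meaning: beneath/insufficient)
Step 2: Identify root: 'value'
Step 3: Identify suffix(es): 'ed'
Decomposition: under- (prefix: beneath/insufficient) + value (root) + -ed (suffix: past)
Total morphemes: 3

3 morphemes (under- (prefix: beneath/insufficient) + value (root) + -ed (suffix: past))


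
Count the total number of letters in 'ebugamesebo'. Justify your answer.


Spell out 'ebugamesebo' and number each letter: e(1), b(2), u(3), g(4), a(5), m(6), e(7), s(8), e(9), b(10), o(11). Total: 11 letters.

11


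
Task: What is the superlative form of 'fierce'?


Apply superlative formation (ends in e: add -st): 'fierce' -> 'fiercest'.

fiercest


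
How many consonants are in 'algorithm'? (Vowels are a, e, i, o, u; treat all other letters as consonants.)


Consonants in 'algorithm': l, g, r, t, h, m = 6 consonants.

6


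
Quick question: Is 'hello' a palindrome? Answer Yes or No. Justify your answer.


Forward: 'hello'
Reversed: 'olleh'
They differ.

No


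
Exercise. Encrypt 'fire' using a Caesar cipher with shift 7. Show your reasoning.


Shift each letter by 7: f -> m, i -> p, r -> y, e -> l. Result: 'mpyl'.

mpyl


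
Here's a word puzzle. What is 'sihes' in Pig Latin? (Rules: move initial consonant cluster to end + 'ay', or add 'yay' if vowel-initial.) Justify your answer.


'sihes': move consonant cluster 's' to end and add 'ay': 'ihessay'.

ihessay


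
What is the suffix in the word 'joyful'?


The word 'joyful' = 'joy' (root) + '-ful' (suffix). The suffix is '-ful'.

ful


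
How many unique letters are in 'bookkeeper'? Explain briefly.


Unique letters in 'bookkeeper': {b, e, k, o, p, r} = 6 distinct letters.

6


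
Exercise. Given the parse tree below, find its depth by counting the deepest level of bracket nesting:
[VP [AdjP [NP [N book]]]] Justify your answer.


Count bracket nesting levels:
'[' at pos 0: depth = 1
'[' at pos 4: depth = 2
'[' at pos 10: depth = 3
'[' at pos 14: depth = 4
Maximum depth reached: 4

4


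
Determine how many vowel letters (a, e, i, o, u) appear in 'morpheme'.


Vowels in 'morpheme': o, e, e = 3 vowels.

3


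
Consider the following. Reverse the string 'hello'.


Reverse 'hello' character by character: 'olleh'.

olleh


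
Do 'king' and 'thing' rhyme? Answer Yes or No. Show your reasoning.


Rime (stressed vowel + following sounds) of 'king': -ing = /ɪŋ/
Rime of 'thing': -ing = /ɪŋ/
/ɪŋ/ and /ɪŋ/ are the same ending sound, so the words rhyme.

Yes


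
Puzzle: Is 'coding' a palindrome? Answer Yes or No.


Forward: 'coding'
Reversed: 'gnidoc'
They differ.

No


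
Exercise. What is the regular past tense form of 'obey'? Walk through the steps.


Apply rule: Add -ed. 'obey' becomes 'obeyed'.

obeyed


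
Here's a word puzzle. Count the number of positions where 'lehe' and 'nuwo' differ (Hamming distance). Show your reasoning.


Alignment:
Position 1: 'l' vs 'n' = DIFFER
Position 2: 'e' vs 'u' = DIFFER
Position 3: 'h' vs 'w' = DIFFER
Position 4: 'e' vs 'o' = DIFFER
Total differences: 4

4


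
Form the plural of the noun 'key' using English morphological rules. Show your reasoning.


Apply rule: Add -s. 'key' becomes 'keys'.

keys


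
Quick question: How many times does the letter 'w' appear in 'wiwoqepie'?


Letter 'w' in 'wiwoqepie': found at position(s) 1, 3 = 2 occurrence(s).

2


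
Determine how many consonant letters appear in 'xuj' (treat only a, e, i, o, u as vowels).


Consonants in 'xuj': x, j = 2 consonants.

2


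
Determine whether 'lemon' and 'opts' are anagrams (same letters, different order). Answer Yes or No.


Sorted letters of 'lemon': 'elmno'
Sorted letters of 'opts': 'opst'
They do not match.

No


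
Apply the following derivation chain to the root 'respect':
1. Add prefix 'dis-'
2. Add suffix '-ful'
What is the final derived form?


Step 1: Add prefix 'dis-' to 'respect' = 'disrespect'
Step 2: Add suffix '-ful' to 'disrespect' = 'disrespectful'

disrespectful


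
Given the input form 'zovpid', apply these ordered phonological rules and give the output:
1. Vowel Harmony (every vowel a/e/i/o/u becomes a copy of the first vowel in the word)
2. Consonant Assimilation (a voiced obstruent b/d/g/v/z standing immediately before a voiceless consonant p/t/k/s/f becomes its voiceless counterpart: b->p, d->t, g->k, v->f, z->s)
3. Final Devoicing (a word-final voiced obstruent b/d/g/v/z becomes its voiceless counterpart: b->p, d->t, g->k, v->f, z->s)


Starting form: 'zovpid'
Rule 1: Vowel Harmony: all vowels become 'o' (matching first vowel). 'zovpid' -> 'zovpod'
Rule 2: Consonant Assimilation: voiced obstruent before voiceless consonant becomes voiceless ('vp' -> 'fp'). 'zovpod' -> 'zofpod'
Rule 3: Final Devoicing: word-final voiced obstruent 'd' becomes voiceless 't'. 'zofpod' -> 'zofpot'
Final form: 'zofpot'

zofpot


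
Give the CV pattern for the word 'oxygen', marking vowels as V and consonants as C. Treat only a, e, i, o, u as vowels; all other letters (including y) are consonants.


Letter mapping: o = V, x = C, y = C, g = C, e = V, n = C.

VCCCVC


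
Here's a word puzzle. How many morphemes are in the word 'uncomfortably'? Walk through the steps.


Decomposition: un- (prefix) + comfort (root) + -able (suffix) + -ly (suffix) = 4 morpheme(s)

4 morphemes


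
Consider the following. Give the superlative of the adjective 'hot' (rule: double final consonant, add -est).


Apply superlative formation (double final consonant, add -est): 'hot' -> 'hottest'.

hottest


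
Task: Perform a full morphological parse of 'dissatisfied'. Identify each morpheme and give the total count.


Step 1: Identify prefix: 'dis' (meaning: not/apart)
Step 2: Identify root: 'satisfy'
Step 3: Identify suffix(es): 'ed'
Decomposition: dis- (prefix: not/apart) + satisfy (root) + -ed (suffix: past)
Total morphemes: 3

3 morphemes (dis- (prefix: not/apart) + satisfy (root) + -ed (suffix: past))


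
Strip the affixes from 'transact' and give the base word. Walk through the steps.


Remove prefix 'trans' from 'transact' to get root 'act'.

act


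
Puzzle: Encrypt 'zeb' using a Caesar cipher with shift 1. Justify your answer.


Shift each letter by 1: z -> a, e -> f, b -> c. Result: 'afc'.

afc


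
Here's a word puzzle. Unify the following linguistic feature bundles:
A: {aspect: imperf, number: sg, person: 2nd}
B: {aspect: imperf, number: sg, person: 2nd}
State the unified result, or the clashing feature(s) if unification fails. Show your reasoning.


Compare features:
aspect: A=imperf vs B=imperf -> unified: imperf
number: A=sg vs B=sg -> unified: sg
person: A=2nd vs B=2nd -> unified: 2nd
No clashes found.

Unified: {aspect: imperf, number: sg, person: 2nd}


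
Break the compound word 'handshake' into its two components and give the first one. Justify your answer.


Split 'handshake' into 'hand' + 'shake'. The first part is 'hand'.

hand


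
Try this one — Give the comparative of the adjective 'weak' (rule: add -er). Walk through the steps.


Apply comparative formation (add -er): 'weak' -> 'weaker'.

weaker


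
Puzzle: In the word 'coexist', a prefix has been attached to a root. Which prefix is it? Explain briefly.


The word 'coexist' = 'co' (prefix) + 'exist' (root). The prefix is 'co'.

co


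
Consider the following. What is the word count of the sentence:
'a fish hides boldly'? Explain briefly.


Split into words: a | fish | hides | boldly = 4 words.

4


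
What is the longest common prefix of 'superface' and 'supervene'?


Compare from the start: 5 characters match: 'super'. Mismatch at position 6: 'f' vs 'v'.

super


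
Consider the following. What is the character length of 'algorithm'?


Spell out 'algorithm' and number each letter: a(1), l(2), g(3), o(4), r(5), i(6), t(7), h(8), m(9). Total: 9 letters.

9


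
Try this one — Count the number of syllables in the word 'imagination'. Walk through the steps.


Break 'imagination' into syllables: i-mag-i-na-tion -> i | mag | i | na | tion = 5 syllables

5 syllables


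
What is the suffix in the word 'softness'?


The word 'softness' = 'soft' (root) + '-ness' (suffix). The suffix is '-ness'.

ness


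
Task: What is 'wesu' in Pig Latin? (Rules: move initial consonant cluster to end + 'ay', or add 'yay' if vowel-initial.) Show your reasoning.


'wesu': move consonant cluster 'w' to end and add 'ay': 'esuway'.

esuway


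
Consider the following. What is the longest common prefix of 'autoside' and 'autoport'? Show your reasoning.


Compare from the start: 4 characters match: 'auto'. Mismatch at position 5: 's' vs 'p'.

auto


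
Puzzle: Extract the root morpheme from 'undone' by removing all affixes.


Remove prefix 'un' from 'undone' to get root 'done'.

done


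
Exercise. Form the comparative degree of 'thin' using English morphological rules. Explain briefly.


Apply comparative formation (double final consonant, add -er): 'thin' -> 'thinner'.

thinner


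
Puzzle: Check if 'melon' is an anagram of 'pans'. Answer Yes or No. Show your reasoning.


Sorted letters of 'melon': 'elmno'
Sorted letters of 'pans': 'anps'
They do not match.

No


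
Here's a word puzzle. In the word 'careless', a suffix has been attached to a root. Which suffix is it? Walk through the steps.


The word 'careless' = 'care' (root) + '-less' (suffix). The suffix is '-less'.

less


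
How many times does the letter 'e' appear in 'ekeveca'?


Letter 'e' in 'ekeveca': found at position(s) 1, 3, 5 = 3 occurrence(s).

3


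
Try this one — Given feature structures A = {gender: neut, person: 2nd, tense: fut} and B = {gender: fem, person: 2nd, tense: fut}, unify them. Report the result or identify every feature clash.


Compare features:
gender: A=neut vs B=fem -> CLASH
person: A=2nd vs B=2nd -> unified: 2nd
tense: A=fut vs B=fut -> unified: fut
Clash detected on feature 'gender' (neut vs fem); unification fails.

CLASH on 'gender' (neut vs fem)


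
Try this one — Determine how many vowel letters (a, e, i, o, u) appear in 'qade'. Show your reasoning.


Vowels in 'qade': a, e = 2 vowels.

2


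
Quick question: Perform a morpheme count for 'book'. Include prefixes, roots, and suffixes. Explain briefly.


Decomposition: book (free morpheme) = 1 morpheme(s)

1 morphemes


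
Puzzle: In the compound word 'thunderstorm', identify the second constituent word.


Split 'thunderstorm' into 'thunder' + 'storm'. The second part is 'storm'.

storm


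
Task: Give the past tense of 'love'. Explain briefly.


Apply rule: Add -d (word ends in -e). 'love' becomes 'loved'.

loved


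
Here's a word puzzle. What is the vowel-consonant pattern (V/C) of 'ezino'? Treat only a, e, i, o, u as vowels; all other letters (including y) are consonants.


Letter mapping: e = V, z = C, i = V, n = C, o = V.

VCVCV


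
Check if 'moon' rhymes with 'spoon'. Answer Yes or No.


Rime (stressed vowel + following sounds) of 'moon': -oon = /uːn/
Rime of 'spoon': -oon = /uːn/
/uːn/ and /uːn/ are the same ending sound, so the words rhyme.

Yes


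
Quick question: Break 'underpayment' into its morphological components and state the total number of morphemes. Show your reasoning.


Step 1: Identify prefix: 'under' (meaning: beneath/insufficient)
Step 2: Identify root: 'pay'
Step 3: Identify suffix(es): 'ment'
Decomposition: under- (prefix: beneath/insufficient) + pay (root) + -ment (suffix: action/result)
Total morphemes: 3

3 morphemes (under- (prefix: beneath/insufficient) + pay (root) + -ment (suffix: action/result))


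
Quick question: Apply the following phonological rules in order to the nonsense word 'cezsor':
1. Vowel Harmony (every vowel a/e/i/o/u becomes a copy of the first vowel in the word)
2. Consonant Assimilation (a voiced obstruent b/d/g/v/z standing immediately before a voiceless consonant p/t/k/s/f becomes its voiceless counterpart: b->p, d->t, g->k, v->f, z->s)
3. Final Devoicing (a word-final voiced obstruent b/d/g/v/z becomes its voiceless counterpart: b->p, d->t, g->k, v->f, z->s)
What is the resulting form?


Starting form: 'cezsor'
Rule 1: Vowel Harmony: all vowels become 'e' (matching first vowel). 'cezsor' -> 'cezser'
Rule 2: Consonant Assimilation: voiced obstruent before voiceless consonant becomes voiceless ('zs' -> 'ss'). 'cezser' -> 'cesser'
Rule 3: Final Devoicing: final consonant 'r' is not one of the voiced obstruents b/d/g/v/z. No change.
Final form: 'cesser'

cesser


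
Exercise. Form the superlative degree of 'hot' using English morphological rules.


Apply superlative formation (double final consonant, add -est): 'hot' -> 'hottest'.

hottest


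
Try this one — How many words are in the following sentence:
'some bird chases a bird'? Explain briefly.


Split into words: some | bird | chases | a | bird = 5 words.

5


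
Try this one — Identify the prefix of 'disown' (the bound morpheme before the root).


The word 'disown' = 'dis' (prefix) + 'own' (root). The prefix is 'dis'.

dis


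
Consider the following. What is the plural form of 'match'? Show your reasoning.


Apply rule: Add -es (sibilant/fricative ending). 'match' becomes 'matches'.

matches


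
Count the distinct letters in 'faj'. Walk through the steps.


Unique letters in 'faj': {a, f, j} = 3 distinct letters.

3


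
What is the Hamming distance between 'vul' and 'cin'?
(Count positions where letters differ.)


Alignment:
Position 1: 'v' vs 'c' = DIFFER
Position 2: 'u' vs 'i' = DIFFER
Position 3: 'l' vs 'n' = DIFFER
Total differences: 3

3


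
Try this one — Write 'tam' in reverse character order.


Reverse 'tam' character by character: 'mat'.

mat


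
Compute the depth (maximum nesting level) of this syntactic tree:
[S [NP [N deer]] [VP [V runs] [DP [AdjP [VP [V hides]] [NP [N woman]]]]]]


Count bracket nesting levels:
'[' at pos 0: depth = 1
'[' at pos 3: depth = 2
'[' at pos 7: depth = 3
'[' at pos 17: depth = 2
'[' at pos 21: depth = 3
'[' at pos 30: depth = 3
'[' at pos 34: depth = 4
'[' at pos 40: depth = 5
'[' at pos 44: depth = 6
'[' at pos 55: depth = 5
'[' at pos 59: depth = 6
Maximum depth reached: 6

6


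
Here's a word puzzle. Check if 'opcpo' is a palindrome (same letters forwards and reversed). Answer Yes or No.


Forward: 'opcpo'
Reversed: 'opcpo'
They are identical.

Yes


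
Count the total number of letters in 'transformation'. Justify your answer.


Spell out 'transformation' and number each letter: t(1), r(2), a(3), n(4), s(5), f(6), o(7), r(8), m(9), a(10), t(11), i(12), o(13), n(14). Total: 14 letters.

14


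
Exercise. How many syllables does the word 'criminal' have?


Break 'criminal' into syllables: crim-i-nal -> crim | i | nal = 3 syllables

3 syllables


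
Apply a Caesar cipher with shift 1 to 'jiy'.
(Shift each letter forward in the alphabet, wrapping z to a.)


Shift each letter by 1: j -> k, i -> j, y -> z. Result: 'kjz'.

kjz


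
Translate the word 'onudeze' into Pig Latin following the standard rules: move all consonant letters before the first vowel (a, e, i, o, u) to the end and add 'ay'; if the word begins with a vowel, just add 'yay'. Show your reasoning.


'onudeze' starts with a vowel, so add 'yay': 'onudezeyay'.

onudezeyay


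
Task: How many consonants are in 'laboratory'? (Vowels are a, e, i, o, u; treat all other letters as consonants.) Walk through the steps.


Consonants in 'laboratory': l, b, r, t, r, y = 6 consonants.

6


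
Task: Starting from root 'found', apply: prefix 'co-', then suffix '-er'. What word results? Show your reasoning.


Step 1: Add prefix 'co-' to 'found' = 'cofound'
Step 2: Add suffix '-er' to 'cofound' = 'cofounder'

cofounder


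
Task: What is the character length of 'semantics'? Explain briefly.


Spell out 'semantics' and number each letter: s(1), e(2), m(3), a(4), n(5), t(6), i(7), c(8), s(9). Total: 9 letters.

9


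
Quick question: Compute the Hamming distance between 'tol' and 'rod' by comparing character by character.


Alignment:
Position 1: 't' vs 'r' = DIFFER
Position 2: 'o' vs 'o' = match
Position 3: 'l' vs 'd' = DIFFER
Total differences: 2

2


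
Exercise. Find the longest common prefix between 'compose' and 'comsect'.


Compare from the start: 3 characters match: 'com'. Mismatch at position 4: 'p' vs 's'.

com


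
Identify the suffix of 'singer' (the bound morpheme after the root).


The word 'singer' = 'sing' (root) + '-er' (suffix). The suffix is '-er'.

er


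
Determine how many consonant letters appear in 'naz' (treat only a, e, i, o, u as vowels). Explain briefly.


Consonants in 'naz': n, z = 2 consonants.

2


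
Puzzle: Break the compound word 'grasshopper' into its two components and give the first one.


Split 'grasshopper' into 'grass' + 'hopper'. The first part is 'grass'.

grass


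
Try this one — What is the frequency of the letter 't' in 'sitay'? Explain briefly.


Letter 't' in 'sitay': found at position(s) 3 = 1 occurrence(s).

1


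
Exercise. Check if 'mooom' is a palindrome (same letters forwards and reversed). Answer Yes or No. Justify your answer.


Forward: 'mooom'
Reversed: 'mooom'
They are identical.

Yes


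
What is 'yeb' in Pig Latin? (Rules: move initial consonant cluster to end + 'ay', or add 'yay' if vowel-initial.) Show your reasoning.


'yeb': move consonant cluster 'y' to end and add 'ay': 'ebyay'.

ebyay


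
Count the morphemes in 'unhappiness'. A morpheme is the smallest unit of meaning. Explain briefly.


Decomposition: un- (prefix) + happy (root) + -ness (suffix) = 3 morpheme(s)

3 morphemes


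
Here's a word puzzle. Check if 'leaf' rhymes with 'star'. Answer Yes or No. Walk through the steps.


Rime (stressed vowel + following sounds) of 'leaf': -eaf = /iːf/
Rime of 'star': -ar = /ɑːr/
/iːf/ and /ɑːr/ are different ending sounds, so the words do not rhyme.

No


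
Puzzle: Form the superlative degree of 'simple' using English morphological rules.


Apply superlative formation (ends in e: add -st): 'simple' -> 'simplest'.

simplest


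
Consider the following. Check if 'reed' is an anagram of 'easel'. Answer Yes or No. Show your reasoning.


Sorted letters of 'reed': 'deer'
Sorted letters of 'easel': 'aeels'
They do not match.

No


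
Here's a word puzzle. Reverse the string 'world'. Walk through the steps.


Reverse 'world' character by character: 'dlrow'.

dlrow


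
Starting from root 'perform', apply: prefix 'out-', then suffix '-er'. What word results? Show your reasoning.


Step 1: Add prefix 'out-' to 'perform' = 'outperform'
Step 2: Add suffix '-er' to 'outperform' = 'outperformer'

outperformer


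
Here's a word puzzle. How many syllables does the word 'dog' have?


Break 'dog' into syllables: dog -> dog = 1 syllable

1 syllable


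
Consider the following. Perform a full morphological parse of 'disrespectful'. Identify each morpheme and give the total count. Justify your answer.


Step 1: Identify prefix: 'dis' (meaning: not/apart)
Step 2: Identify root: 'respect'
Step 3: Identify suffix(es): 'ful'
Decomposition: dis- (prefix: not/apart) + respect (root) + -ful (suffix: full of)
Total morphemes: 3

3 morphemes (dis- (prefix: not/apart) + respect (root) + -ful (suffix: full of))


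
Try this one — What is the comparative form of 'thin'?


Apply comparative formation (double final consonant, add -er): 'thin' -> 'thinner'.

thinner


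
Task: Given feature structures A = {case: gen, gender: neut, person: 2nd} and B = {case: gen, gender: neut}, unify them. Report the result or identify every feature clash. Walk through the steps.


Compare features:
case: A=gen vs B=gen -> unified: gen
gender: A=neut vs B=neut -> unified: neut
person: A=2nd vs B=_ -> unified: 2nd
No clashes found.

Unified: {case: gen, gender: neut, person: 2nd}


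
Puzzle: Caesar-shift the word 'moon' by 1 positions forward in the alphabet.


Shift each letter by 1: m -> n, o -> p, o -> p, n -> o. Result: 'nppo'.

nppo


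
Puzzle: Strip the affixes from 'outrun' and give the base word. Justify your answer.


Remove prefix 'out' from 'outrun' to get root 'run'.

run


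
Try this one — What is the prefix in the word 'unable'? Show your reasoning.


The word 'unable' = 'un' (prefix) + 'able' (root). The prefix is 'un'.

un


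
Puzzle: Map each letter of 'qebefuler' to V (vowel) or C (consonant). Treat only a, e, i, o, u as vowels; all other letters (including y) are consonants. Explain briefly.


Letter mapping: q = C, e = V, b = C, e = V, f = C, u = V, l = C, e = V, r = C.

CVCVCVCVC


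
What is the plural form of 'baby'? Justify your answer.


Apply rule: Change -y to -ies (consonant + y). 'baby' becomes 'babies'.

babies


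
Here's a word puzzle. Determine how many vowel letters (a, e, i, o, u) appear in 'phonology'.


Vowels in 'phonology': o, o, o = 3 vowels.

3


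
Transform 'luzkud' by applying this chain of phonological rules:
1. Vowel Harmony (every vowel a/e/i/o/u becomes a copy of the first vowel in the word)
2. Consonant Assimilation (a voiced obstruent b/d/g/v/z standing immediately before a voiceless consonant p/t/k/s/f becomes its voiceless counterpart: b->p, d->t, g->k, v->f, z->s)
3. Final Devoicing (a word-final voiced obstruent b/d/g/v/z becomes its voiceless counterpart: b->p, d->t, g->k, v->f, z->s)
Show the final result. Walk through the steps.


Starting form: 'luzkud'
Rule 1: Vowel Harmony: all vowels already match. No change.
Rule 2: Consonant Assimilation: voiced obstruent before voiceless consonant becomes voiceless ('zk' -> 'sk'). 'luzkud' -> 'luskud'
Rule 3: Final Devoicing: word-final voiced obstruent 'd' becomes voiceless 't'. 'luskud' -> 'luskut'
Final form: 'luskut'

luskut


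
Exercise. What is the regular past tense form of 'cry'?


Apply rule: Change -y to -ied. 'cry' becomes 'cried'.

cried


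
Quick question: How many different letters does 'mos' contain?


Unique letters in 'mos': {m, o, s} = 3 distinct letters.

3


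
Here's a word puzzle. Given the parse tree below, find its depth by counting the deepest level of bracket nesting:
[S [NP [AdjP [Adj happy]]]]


Count bracket nesting levels:
'[' at pos 0: depth = 1
'[' at pos 3: depth = 2
'[' at pos 7: depth = 3
'[' at pos 13: depth = 4
Maximum depth reached: 4

4


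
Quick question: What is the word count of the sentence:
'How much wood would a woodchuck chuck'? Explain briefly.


Split into words: How | much | wood | would | a | woodchuck | chuck = 7 words.

7


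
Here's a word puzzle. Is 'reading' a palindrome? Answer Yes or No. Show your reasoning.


Forward: 'reading'
Reversed: 'gnidaer'
They differ.

No


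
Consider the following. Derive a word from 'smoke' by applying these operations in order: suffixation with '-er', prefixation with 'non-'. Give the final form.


Step 1: Add suffix '-er' to 'smoke' = 'smoker'
Step 2: Add prefix 'non-' to 'smoker' = 'nonsmoker'

nonsmoker


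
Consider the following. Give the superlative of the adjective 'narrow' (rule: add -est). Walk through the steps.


Apply superlative formation (add -est): 'narrow' -> 'narrowest'.

narrowest


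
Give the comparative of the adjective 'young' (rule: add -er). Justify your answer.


Apply comparative formation (add -er): 'young' -> 'younger'.

younger


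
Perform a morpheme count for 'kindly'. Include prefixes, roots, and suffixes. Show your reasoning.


Decomposition: kind (root) + -ly (suffix) = 2 morpheme(s)

2 morphemes


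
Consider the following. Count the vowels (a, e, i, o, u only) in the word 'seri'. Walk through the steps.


Vowels in 'seri': e, i = 2 vowels.

2


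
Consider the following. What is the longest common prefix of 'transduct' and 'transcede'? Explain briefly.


Compare from the start: 5 characters match: 'trans'. Mismatch at position 6: 'd' vs 'c'.

trans


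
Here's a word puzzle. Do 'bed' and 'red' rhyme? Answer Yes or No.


Rime (stressed vowel + following sounds) of 'bed': -ed = /ɛd/
Rime of 'red': -ed = /ɛd/
/ɛd/ and /ɛd/ are the same ending sound, so the words rhyme.

Yes


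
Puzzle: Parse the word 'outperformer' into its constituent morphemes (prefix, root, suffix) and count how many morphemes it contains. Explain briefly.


Step 1: Identify prefix: 'out' (meaning: surpass)
Step 2: Identify root: 'perform'
Step 3: Identify suffix(es): 'er'
Decomposition: out- (prefix: surpass) + perform (root) + -er (suffix: one who)
Total morphemes: 3

3 morphemes (out- (prefix: surpass) + perform (root) + -er (suffix: one who))


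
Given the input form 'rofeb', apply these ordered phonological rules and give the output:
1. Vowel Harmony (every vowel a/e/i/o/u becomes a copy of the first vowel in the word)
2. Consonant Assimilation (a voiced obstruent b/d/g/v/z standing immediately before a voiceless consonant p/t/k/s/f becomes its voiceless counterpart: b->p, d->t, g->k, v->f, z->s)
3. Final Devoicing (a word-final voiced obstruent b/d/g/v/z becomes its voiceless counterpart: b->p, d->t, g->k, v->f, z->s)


Starting form: 'rofeb'
Rule 1: Vowel Harmony: all vowels become 'o' (matching first vowel). 'rofeb' -> 'rofob'
Rule 2: Consonant Assimilation: no voiced obstruent (b/d/g/v/z) stands immediately before a voiceless consonant (p/t/k/s/f). No change.
Rule 3: Final Devoicing: word-final voiced obstruent 'b' becomes voiceless 'p'. 'rofob' -> 'rofop'
Final form: 'rofop'

rofop


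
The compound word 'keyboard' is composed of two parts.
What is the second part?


Split 'keyboard' into 'key' + 'board'. The second part is 'board'.

board


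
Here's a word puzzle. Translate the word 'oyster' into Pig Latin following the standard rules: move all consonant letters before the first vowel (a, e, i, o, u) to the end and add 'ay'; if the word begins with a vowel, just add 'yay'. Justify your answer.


'oyster' starts with a vowel, so add 'yay': 'oysteryay'.

oysteryay


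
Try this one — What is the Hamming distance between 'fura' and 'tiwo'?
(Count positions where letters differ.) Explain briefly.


Alignment:
Position 1: 'f' vs 't' = DIFFER
Position 2: 'u' vs 'i' = DIFFER
Position 3: 'r' vs 'w' = DIFFER
Position 4: 'a' vs 'o' = DIFFER
Total differences: 4

4


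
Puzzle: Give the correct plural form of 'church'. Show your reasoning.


Apply rule: Add -es (sibilant/fricative ending). 'church' becomes 'churches'.

churches


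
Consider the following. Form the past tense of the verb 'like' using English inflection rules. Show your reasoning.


Apply rule: Add -d (word ends in -e). 'like' becomes 'liked'.

liked


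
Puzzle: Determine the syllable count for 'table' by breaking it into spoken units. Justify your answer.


Break 'table' into syllables: ta-ble -> ta | ble = 2 syllables

2 syllables


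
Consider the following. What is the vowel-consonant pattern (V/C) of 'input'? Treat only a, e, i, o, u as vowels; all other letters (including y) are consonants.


Letter mapping: i = V, n = C, p = C, u = V, t = C.

VCCVC


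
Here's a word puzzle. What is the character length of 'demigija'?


Spell out 'demigija' and number each letter: d(1), e(2), m(3), i(4), g(5), i(6), j(7), a(8). Total: 8 letters.

8


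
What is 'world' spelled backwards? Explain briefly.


Reverse 'world' character by character: 'dlrow'.

dlrow


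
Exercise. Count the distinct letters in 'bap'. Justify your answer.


Unique letters in 'bap': {a, b, p} = 3 distinct letters.

3


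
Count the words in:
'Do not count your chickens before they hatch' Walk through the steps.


Split into words: Do | not | count | your | chickens | before | they | hatch = 8 words.

8


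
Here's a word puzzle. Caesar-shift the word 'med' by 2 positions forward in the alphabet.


Shift each letter by 2: m -> o, e -> g, d -> f. Result: 'ogf'.

ogf


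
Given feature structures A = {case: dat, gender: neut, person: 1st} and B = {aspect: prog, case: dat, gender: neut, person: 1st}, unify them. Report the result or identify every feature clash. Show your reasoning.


Compare features:
aspect: A=_ vs B=prog -> unified: prog
case: A=dat vs B=dat -> unified: dat
gender: A=neut vs B=neut -> unified: neut
person: A=1st vs B=1st -> unified: 1st
No clashes found.

Unified: {aspect: prog, case: dat, gender: neut, person: 1st}


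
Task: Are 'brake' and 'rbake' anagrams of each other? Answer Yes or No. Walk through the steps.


Sorted letters of 'brake': 'abekr'
Sorted letters of 'rbake': 'abekr'
They match.

Yes


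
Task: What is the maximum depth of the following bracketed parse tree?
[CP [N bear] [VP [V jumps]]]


Count bracket nesting levels:
'[' at pos 0: depth = 1
'[' at pos 4: depth = 2
'[' at pos 13: depth = 2
'[' at pos 17: depth = 3
Maximum depth reached: 3

3


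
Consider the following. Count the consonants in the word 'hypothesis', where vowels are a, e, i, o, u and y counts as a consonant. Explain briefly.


Consonants in 'hypothesis': h, y, p, t, h, s, s = 7 consonants.

7


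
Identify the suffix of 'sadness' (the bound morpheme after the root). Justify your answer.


The word 'sadness' = 'sad' (root) + '-ness' (suffix). The suffix is '-ness'.

ness


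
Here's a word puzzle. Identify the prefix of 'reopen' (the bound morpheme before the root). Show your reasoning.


The word 'reopen' = 're' (prefix) + 'open' (root). The prefix is 're'.

re


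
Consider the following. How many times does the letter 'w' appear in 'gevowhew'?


Letter 'w' in 'gevowhew': found at position(s) 5, 8 = 2 occurrence(s).

2


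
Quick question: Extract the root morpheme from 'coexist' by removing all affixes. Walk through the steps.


Remove prefix 'co' from 'coexist' to get root 'exist'.

exist


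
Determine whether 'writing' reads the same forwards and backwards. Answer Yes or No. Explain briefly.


Forward: 'writing'
Reversed: 'gnitirw'
They differ.

No


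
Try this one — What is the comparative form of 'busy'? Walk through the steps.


Apply comparative formation (consonant + y: change y to i, add -er): 'busy' -> 'busier'.

busier


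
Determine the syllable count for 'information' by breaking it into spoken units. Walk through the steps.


Break 'information' into syllables: in-for-ma-tion -> in | for | ma | tion = 4 syllables

4 syllables


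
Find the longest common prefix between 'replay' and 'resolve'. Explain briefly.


Compare from the start: 2 characters match: 're'. Mismatch at position 3: 'p' vs 's'.

re


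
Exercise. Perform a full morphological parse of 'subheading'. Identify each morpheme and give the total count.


Step 1: Identify prefix: 'sub' (meaning: below)
Step 2: Identify root: 'head'
Step 3: Identify suffix(es): 'ing'
Decomposition: sub- (prefix: below) + head (root) + -ing (suffix: ongoing/result)
Total morphemes: 3

3 morphemes (sub- (prefix: below) + head (root) + -ing (suffix: ongoing/result))


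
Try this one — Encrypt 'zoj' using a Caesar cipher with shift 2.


Shift each letter by 2: z -> b, o -> q, j -> l. Result: 'bql'.

bql


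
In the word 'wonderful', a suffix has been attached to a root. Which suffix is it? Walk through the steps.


The word 'wonderful' = 'wonder' (root) + '-ful' (suffix). The suffix is '-ful'.

ful


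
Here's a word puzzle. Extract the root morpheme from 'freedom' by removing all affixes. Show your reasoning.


Remove suffix '-dom' from 'freedom' to get root 'free'.

free


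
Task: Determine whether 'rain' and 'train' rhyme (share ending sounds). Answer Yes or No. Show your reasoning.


Rime (stressed vowel + following sounds) of 'rain': -ain = /eɪn/
Rime of 'train': -ain = /eɪn/
/eɪn/ and /eɪn/ are the same ending sound, so the words rhyme.

Yes


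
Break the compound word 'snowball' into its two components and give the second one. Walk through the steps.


Split 'snowball' into 'snow' + 'ball'. The second part is 'ball'.

ball


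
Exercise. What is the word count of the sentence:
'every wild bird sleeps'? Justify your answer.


Split into words: every | wild | bird | sleeps = 4 words.

4


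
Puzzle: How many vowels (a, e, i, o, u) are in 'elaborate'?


Vowels in 'elaborate': e, a, o, a, e = 5 vowels.

5


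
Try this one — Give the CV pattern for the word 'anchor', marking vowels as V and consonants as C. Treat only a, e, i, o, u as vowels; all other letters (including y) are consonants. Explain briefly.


Letter mapping: a = V, n = C, c = C, h = C, o = V, r = C.

VCCCVC


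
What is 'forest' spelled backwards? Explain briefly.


Reverse 'forest' character by character: 'tserof'.

tserof


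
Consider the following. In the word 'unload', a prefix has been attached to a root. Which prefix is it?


The word 'unload' = 'un' (prefix) + 'load' (root). The prefix is 'un'.

un


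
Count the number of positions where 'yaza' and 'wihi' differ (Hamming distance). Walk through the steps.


Alignment:
Position 1: 'y' vs 'w' = DIFFER
Position 2: 'a' vs 'i' = DIFFER
Position 3: 'z' vs 'h' = DIFFER
Position 4: 'a' vs 'i' = DIFFER
Total differences: 4

4


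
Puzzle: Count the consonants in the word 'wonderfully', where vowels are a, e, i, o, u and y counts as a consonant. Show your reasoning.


Consonants in 'wonderfully': w, n, d, r, f, l, l, y = 8 consonants.

8


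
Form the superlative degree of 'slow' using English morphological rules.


Apply superlative formation (add -est): 'slow' -> 'slowest'.

slowest


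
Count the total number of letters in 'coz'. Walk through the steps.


Spell out 'coz' and number each letter: c(1), o(2), z(3). Total: 3 letters.

3


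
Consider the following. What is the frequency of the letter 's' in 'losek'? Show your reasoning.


Letter 's' in 'losek': found at position(s) 3 = 1 occurrence(s).

1


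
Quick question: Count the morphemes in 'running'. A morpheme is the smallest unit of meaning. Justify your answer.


Decomposition: run (root) + -ing (suffix) = 2 morpheme(s)

2 morphemes


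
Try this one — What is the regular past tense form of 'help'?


Apply rule: Add -ed. 'help' becomes 'helped'.

helped


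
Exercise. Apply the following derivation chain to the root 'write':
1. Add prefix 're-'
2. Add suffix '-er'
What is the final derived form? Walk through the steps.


Step 1: Add prefix 're-' to 'write' = 'rewrite'
Step 2: Add suffix '-er' to 'rewrite' = 'rewriter'

rewriter


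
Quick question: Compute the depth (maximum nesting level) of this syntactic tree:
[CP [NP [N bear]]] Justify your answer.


Count bracket nesting levels:
'[' at pos 0: depth = 1
'[' at pos 4: depth = 2
'[' at pos 8: depth = 3
Maximum depth reached: 3

3


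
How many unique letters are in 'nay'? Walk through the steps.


Unique letters in 'nay': {a, n, y} = 3 distinct letters.

3


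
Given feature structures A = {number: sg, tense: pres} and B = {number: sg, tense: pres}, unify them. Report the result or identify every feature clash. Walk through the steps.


Compare features:
number: A=sg vs B=sg -> unified: sg
tense: A=pres vs B=pres -> unified: pres
No clashes found.

Unified: {number: sg, tense: pres}


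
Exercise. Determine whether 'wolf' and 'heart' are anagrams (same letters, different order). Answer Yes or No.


Sorted letters of 'wolf': 'flow'
Sorted letters of 'heart': 'aehrt'
They do not match.

No


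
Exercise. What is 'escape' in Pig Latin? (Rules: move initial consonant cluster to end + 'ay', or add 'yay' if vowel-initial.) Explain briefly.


'escape' starts with a vowel, so add 'yay': 'escapeyay'.

escapeyay


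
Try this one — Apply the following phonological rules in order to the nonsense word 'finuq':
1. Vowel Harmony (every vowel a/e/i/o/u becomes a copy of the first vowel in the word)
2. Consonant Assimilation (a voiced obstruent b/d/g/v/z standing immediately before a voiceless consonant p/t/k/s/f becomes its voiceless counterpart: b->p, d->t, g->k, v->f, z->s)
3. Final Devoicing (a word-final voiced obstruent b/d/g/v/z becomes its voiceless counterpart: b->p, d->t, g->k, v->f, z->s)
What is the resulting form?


Starting form: 'finuq'
Rule 1: Vowel Harmony: all vowels become 'i' (matching first vowel). 'finuq' -> 'finiq'
Rule 2: Consonant Assimilation: no voiced obstruent (b/d/g/v/z) stands immediately before a voiceless consonant (p/t/k/s/f). No change.
Rule 3: Final Devoicing: final consonant 'q' is not one of the voiced obstruents b/d/g/v/z. No change.
Final form: 'finiq'

finiq


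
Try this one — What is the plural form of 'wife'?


Apply rule: Change -fe to -ves. 'wife' becomes 'wives'.

wives


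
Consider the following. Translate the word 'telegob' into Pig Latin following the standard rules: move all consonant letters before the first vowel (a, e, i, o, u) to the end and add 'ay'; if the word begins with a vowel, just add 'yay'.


'telegob': move consonant cluster 't' to end and add 'ay': 'elegobtay'.

elegobtay


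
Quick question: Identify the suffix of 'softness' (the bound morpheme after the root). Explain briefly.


The word 'softness' = 'soft' (root) + '-ness' (suffix). The suffix is '-ness'.

ness


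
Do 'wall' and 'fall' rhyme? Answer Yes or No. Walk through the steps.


Rime (stressed vowel + following sounds) of 'wall': -all = /ɔːl/
Rime of 'fall': -all = /ɔːl/
/ɔːl/ and /ɔːl/ are the same ending sound, so the words rhyme.

Yes


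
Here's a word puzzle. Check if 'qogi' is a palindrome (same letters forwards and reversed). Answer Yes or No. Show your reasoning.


Forward: 'qogi'
Reversed: 'igoq'
They differ.

No


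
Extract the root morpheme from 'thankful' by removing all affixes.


Remove suffix '-ful' from 'thankful' to get root 'thank'.

thank


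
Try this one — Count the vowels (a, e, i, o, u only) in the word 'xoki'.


Vowels in 'xoki': o, i = 2 vowels.

2


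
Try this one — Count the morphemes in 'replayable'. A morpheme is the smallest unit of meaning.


Decomposition: re- (prefix) + play (root) + -able (suffix) = 3 morpheme(s)

3 morphemes


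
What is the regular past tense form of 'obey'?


Apply rule: Add -ed. 'obey' becomes 'obeyed'.

obeyed


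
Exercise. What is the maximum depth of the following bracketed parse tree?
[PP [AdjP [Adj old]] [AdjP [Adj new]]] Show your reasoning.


Count bracket nesting levels:
'[' at pos 0: depth = 1
'[' at pos 4: depth = 2
'[' at pos 10: depth = 3
'[' at pos 21: depth = 2
'[' at pos 27: depth = 3
Maximum depth reached: 3

3


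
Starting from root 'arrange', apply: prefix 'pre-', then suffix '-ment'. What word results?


Step 1: Add prefix 'pre-' to 'arrange' = 'prearrange'
Step 2: Add suffix '-ment' to 'prearrange' = 'prearrangement'

prearrangement


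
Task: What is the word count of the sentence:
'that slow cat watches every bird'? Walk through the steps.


Split into words: that | slow | cat | watches | every | bird = 6 words.

6
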